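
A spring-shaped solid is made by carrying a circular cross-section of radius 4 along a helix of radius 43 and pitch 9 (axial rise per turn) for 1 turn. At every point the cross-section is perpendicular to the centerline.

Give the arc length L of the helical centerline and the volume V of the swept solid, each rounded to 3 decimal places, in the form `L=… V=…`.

2πR = 2π·43 = 270.176968
per-turn = √(270.176968² + 9²) = √(72995.5942 + 81) = √73076.5942 = 270.326828
L = 1 × 270.326828 = 270.326828
V = π·4² × L = 50.265482 × 270.326828 = 13588.108450

L=270.327 V=13588.108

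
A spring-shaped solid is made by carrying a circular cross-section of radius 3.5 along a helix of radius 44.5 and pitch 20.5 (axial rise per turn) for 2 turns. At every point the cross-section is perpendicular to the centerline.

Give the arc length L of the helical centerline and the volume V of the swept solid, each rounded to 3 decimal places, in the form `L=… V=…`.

2πR = 2π·44.5 = 279.601746
per-turn = √(279.601746² + 20.5²) = √(78177.1365 + 420.25) = √78597.3865 = 280.352254
L = 2 × 280.352254 = 560.704508
V = π·3.5² × L = 38.484510 × 560.704508 = 21578.438268

L=560.705 V=21578.438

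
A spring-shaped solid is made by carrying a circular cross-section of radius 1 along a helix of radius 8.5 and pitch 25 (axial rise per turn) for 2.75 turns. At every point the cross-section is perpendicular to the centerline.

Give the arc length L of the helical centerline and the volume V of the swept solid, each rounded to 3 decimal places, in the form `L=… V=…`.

2πR = 2π·8.5 = 53.407075
per-turn = √(53.407075² + 25²) = √(2852.3157 + 625) = √3477.3157 = 58.968769
L = 2.75 × 58.968769 = 162.164114
V = π·1² × L = 3.141593 × 162.164114 = 509.453588

L=162.164 V=509.454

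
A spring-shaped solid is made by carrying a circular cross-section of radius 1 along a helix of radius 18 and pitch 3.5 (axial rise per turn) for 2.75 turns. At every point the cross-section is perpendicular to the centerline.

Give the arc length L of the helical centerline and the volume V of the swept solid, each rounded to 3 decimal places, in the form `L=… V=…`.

L=311.167 V=977.559

2πR = 2π·18 = 113.097336
per-turn = √(113.097336² + 3.5²) = √(12791.0073 + 12.25) = √12803.2573 = 113.151479
L = 2.75 × 113.151479 = 311.166569
V = π·1² × L = 3.141593 × 311.166569 = 977.558606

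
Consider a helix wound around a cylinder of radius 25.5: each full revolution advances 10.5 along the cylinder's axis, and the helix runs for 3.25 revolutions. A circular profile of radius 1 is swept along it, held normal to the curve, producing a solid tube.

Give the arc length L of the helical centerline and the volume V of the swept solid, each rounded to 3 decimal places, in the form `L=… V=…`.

L=521.836 V=1639.396

2πR = 2π·25.5 = 160.221225
per-turn = √(160.221225² + 10.5²) = √(25670.8410 + 110.25) = √25781.0910 = 160.564912
L = 3.25 × 160.564912 = 521.835965
V = π·1² × L = 3.141593 × 521.835965 = 1639.396033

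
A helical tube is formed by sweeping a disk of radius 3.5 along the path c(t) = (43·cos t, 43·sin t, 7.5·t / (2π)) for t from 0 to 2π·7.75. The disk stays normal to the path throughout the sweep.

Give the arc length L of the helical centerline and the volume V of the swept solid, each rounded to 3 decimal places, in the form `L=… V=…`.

2πR = 2π·43 = 270.176968
per-turn = √(270.176968² + 7.5²) = √(72995.5942 + 56.25) = √73051.8442 = 270.281047
L = 7.75 × 270.281047 = 2094.678111
V = π·3.5² × L = 38.484510 × 2094.678111 = 80612.660728

L=2094.678 V=80612.661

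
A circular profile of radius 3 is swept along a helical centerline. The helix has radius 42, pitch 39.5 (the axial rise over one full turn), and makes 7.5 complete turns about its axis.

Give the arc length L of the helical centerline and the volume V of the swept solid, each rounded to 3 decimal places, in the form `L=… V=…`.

2πR = 2π·42 = 263.893783
per-turn = √(263.893783² + 39.5²) = √(69639.9287 + 1560.25) = √71200.1787 = 266.833616
L = 7.5 × 266.833616 = 2001.252120
V = π·3² × L = 28.274334 × 2001.252120 = 56584.070634

L=2001.252 V=56584.071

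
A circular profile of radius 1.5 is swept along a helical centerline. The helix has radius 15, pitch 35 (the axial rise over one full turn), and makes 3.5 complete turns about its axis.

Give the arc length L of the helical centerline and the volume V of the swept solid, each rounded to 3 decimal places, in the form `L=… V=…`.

2πR = 2π·15 = 94.247780
per-turn = √(94.247780² + 35²) = √(8882.6440 + 1225) = √10107.6440 = 100.536779
L = 3.5 × 100.536779 = 351.878727
V = π·1.5² × L = 7.068583 × 351.878727 = 2487.284153

L=351.879 V=2487.284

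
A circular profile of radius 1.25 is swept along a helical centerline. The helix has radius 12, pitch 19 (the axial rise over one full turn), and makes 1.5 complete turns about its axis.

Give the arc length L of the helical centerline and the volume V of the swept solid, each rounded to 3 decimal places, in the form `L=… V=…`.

L=116.633 V=572.521

2πR = 2π·12 = 75.398224
per-turn = √(75.398224² + 19²) = √(5684.8921 + 361) = √6045.8921 = 77.755335
L = 1.5 × 77.755335 = 116.633003
V = π·1.25² × L = 4.908739 × 116.633003 = 572.520913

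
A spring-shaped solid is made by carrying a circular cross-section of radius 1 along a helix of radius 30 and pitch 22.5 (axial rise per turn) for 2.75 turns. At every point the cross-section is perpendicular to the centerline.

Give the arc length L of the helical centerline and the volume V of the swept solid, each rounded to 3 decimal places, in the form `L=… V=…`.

2πR = 2π·30 = 188.495559
per-turn = √(188.495559² + 22.5²) = √(35530.5758 + 506.25) = √36036.8258 = 189.833679
L = 2.75 × 189.833679 = 522.042618
V = π·1² × L = 3.141593 × 522.042618 = 1640.045255

L=522.043 V=1640.045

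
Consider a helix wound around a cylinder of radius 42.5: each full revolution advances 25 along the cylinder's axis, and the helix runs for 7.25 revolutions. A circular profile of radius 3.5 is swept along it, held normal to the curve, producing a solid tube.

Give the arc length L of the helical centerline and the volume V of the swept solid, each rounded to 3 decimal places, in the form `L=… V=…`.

L=1944.472 V=74832.065

2πR = 2π·42.5 = 267.035376
per-turn = √(267.035376² + 25²) = √(71307.8918 + 625) = √71932.8918 = 268.203079
L = 7.25 × 268.203079 = 1944.472326
V = π·3.5² × L = 38.484510 × 1944.472326 = 74832.064673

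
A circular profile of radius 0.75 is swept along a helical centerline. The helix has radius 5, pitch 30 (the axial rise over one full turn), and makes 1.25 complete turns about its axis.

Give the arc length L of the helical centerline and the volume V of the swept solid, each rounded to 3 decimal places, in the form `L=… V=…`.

L=54.299 V=95.954

2πR = 2π·5 = 31.415927
per-turn = √(31.415927² + 30²) = √(986.9604 + 900) = √1886.9604 = 43.439158
L = 1.25 × 43.439158 = 54.298947
V = π·0.75² × L = 1.767146 × 54.298947 = 95.954160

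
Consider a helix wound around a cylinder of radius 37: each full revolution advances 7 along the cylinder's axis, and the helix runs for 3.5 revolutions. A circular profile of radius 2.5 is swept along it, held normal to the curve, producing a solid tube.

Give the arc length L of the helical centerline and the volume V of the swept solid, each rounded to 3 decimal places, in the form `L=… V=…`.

2πR = 2π·37 = 232.477856
per-turn = √(232.477856² + 7²) = √(54045.9537 + 49) = √54094.9537 = 232.583219
L = 3.5 × 232.583219 = 814.041266
V = π·2.5² × L = 19.634954 × 814.041266 = 15983.662882

L=814.041 V=15983.663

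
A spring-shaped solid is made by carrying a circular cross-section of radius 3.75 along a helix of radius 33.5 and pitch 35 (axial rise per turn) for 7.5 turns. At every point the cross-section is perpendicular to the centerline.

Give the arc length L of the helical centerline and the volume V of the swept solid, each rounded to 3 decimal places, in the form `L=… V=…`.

L=1600.326 V=70700.233

2πR = 2π·33.5 = 210.486708
per-turn = √(210.486708² + 35²) = √(44304.6542 + 1225) = √45529.6542 = 213.376789
L = 7.5 × 213.376789 = 1600.325919
V = π·3.75² × L = 44.178647 × 1600.325919 = 70700.233356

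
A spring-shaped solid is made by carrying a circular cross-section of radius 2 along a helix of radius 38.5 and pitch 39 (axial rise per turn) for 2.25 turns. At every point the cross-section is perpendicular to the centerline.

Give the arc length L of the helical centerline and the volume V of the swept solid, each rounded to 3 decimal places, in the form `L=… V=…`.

L=551.309 V=6927.955

2πR = 2π·38.5 = 241.902634
per-turn = √(241.902634² + 39²) = √(58516.8845 + 1521) = √60037.8845 = 245.026293
L = 2.25 × 245.026293 = 551.309160
V = π·2² × L = 12.566371 × 551.309160 = 6927.955232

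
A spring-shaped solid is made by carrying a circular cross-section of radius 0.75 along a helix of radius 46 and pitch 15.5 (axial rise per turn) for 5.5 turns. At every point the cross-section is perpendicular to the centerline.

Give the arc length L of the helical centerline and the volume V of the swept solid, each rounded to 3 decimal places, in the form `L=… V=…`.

2πR = 2π·46 = 289.026524
per-turn = √(289.026524² + 15.5²) = √(83536.3317 + 240.25) = √83776.5817 = 289.441845
L = 5.5 × 289.441845 = 1591.930148
V = π·0.75² × L = 1.767146 × 1591.930148 = 2813.172782

L=1591.930 V=2813.173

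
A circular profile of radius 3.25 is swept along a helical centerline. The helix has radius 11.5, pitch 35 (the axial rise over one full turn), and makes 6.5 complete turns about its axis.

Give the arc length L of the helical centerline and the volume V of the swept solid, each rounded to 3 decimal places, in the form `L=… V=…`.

L=521.866 V=17317.125

2πR = 2π·11.5 = 72.256631
per-turn = √(72.256631² + 35²) = √(5221.0207 + 1225) = √6446.0207 = 80.287114
L = 6.5 × 80.287114 = 521.866243
V = π·3.25² × L = 33.183072 × 521.866243 = 17317.125332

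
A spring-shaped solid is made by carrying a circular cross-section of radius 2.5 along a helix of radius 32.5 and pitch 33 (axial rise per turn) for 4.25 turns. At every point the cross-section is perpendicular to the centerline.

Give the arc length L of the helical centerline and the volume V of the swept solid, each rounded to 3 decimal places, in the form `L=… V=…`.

2πR = 2π·32.5 = 204.203522
per-turn = √(204.203522² + 33²) = √(41699.0786 + 1089) = √42788.0786 = 206.852795
L = 4.25 × 206.852795 = 879.124377
V = π·2.5² × L = 19.634954 × 879.124377 = 17261.566770

L=879.124 V=17261.567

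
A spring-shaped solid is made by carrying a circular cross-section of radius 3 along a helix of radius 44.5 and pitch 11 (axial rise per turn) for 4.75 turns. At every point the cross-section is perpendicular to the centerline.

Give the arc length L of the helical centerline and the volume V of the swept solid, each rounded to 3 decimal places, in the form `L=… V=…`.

L=1329.136 V=37580.427

2πR = 2π·44.5 = 279.601746
per-turn = √(279.601746² + 11²) = √(78177.1365 + 121) = √78298.1365 = 279.818042
L = 4.75 × 279.818042 = 1329.135698
V = π·3² × L = 28.274334 × 1329.135698 = 37580.426502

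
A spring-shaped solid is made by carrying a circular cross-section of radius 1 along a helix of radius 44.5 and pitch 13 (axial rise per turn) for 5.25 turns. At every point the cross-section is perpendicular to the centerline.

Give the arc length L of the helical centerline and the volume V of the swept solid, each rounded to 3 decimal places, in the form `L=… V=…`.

L=1469.495 V=4616.555

2πR = 2π·44.5 = 279.601746
per-turn = √(279.601746² + 13²) = √(78177.1365 + 169) = √78346.1365 = 279.903799
L = 5.25 × 279.903799 = 1469.494943
V = π·1² × L = 3.141593 × 1469.494943 = 4616.554516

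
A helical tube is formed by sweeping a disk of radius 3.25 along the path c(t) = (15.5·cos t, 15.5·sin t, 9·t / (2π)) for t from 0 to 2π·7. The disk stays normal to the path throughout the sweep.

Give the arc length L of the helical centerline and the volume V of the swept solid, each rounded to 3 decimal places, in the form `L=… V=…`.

2πR = 2π·15.5 = 97.389372
per-turn = √(97.389372² + 9²) = √(9484.6898 + 81) = √9565.6898 = 97.804345
L = 7 × 97.804345 = 684.630412
V = π·3.25² × L = 33.183072 × 684.630412 = 22718.140546

L=684.630 V=22718.141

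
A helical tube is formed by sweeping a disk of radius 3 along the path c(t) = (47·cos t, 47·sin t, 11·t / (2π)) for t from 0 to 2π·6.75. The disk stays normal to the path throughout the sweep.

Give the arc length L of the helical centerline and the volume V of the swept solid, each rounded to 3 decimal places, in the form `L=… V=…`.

L=1994.723 V=56399.462

2πR = 2π·47 = 295.309709
per-turn = √(295.309709² + 11²) = √(87207.8245 + 121) = √87328.8245 = 295.514508
L = 6.75 × 295.514508 = 1994.722930
V = π·3² × L = 28.274334 × 1994.722930 = 56399.462113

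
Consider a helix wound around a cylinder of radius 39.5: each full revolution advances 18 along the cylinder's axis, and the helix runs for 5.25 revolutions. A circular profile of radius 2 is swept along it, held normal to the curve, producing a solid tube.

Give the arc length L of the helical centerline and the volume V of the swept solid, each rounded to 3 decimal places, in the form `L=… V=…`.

L=1306.398 V=16416.681

2πR = 2π·39.5 = 248.185820
per-turn = √(248.185820² + 18²) = √(61596.2011 + 324) = √61920.2011 = 248.837700
L = 5.25 × 248.837700 = 1306.397926
V = π·2² × L = 12.566371 × 1306.397926 = 16416.680512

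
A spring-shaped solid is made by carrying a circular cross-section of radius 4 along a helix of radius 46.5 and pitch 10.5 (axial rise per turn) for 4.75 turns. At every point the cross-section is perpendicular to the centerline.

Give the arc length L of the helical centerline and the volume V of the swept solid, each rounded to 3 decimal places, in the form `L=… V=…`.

2πR = 2π·46.5 = 292.168117
per-turn = √(292.168117² + 10.5²) = √(85362.2085 + 110.25) = √85472.4585 = 292.356732
L = 4.75 × 292.356732 = 1388.694475
V = π·4² × L = 50.265482 × 1388.694475 = 69803.397758

L=1388.694 V=69803.398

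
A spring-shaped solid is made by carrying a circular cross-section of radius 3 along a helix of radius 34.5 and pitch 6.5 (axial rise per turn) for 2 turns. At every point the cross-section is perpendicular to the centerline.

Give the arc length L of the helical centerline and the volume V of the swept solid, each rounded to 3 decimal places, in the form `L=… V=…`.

L=433.735 V=12263.558

2πR = 2π·34.5 = 216.769893
per-turn = √(216.769893² + 6.5²) = √(46989.1866 + 42.25) = √47031.4366 = 216.867325
L = 2 × 216.867325 = 433.734650
V = π·3² × L = 28.274334 × 433.734650 = 12263.558298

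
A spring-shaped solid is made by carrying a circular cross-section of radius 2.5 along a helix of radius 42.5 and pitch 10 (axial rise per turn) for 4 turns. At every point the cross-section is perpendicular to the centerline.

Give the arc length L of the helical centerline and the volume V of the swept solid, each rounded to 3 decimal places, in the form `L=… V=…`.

2πR = 2π·42.5 = 267.035376
per-turn = √(267.035376² + 10²) = √(71307.8918 + 100) = √71407.8918 = 267.222551
L = 4 × 267.222551 = 1068.890204
V = π·2.5² × L = 19.634954 × 1068.890204 = 20987.610083

L=1068.890 V=20987.610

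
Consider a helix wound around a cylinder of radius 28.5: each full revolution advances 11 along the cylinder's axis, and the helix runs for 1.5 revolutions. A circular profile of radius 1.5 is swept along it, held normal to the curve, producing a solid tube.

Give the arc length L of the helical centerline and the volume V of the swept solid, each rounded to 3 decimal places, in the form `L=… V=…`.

2πR = 2π·28.5 = 179.070781
per-turn = √(179.070781² + 11²) = √(32066.3447 + 121) = √32187.3447 = 179.408318
L = 1.5 × 179.408318 = 269.112478
V = π·1.5² × L = 7.068583 × 269.112478 = 1902.244011

L=269.112 V=1902.244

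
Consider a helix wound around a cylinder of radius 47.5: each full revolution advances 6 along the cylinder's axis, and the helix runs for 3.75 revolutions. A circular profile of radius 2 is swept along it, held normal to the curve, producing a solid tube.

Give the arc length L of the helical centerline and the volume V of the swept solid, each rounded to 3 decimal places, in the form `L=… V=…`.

2πR = 2π·47.5 = 298.451302
per-turn = √(298.451302² + 6²) = √(89073.1797 + 36) = √89109.1797 = 298.511607
L = 3.75 × 298.511607 = 1119.418528
V = π·2² × L = 12.566371 × 1119.418528 = 14067.028090

L=1119.419 V=14067.028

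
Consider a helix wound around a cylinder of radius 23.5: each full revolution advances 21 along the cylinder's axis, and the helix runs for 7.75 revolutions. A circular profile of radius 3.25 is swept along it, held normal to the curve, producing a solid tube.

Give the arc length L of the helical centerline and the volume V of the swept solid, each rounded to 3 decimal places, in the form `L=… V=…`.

L=1155.841 V=38354.343

2πR = 2π·23.5 = 147.654855
per-turn = √(147.654855² + 21²) = √(21801.9561 + 441) = √22242.9561 = 149.140726
L = 7.75 × 149.140726 = 1155.840626
V = π·3.25² × L = 33.183072 × 1155.840626 = 38354.343170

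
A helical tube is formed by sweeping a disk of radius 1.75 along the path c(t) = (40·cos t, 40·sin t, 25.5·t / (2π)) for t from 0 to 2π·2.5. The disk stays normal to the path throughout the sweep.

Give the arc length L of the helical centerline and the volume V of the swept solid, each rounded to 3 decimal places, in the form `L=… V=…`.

2πR = 2π·40 = 251.327412
per-turn = √(251.327412² + 25.5²) = √(63165.4682 + 650.25) = √63815.7182 = 252.617731
L = 2.5 × 252.617731 = 631.544328
V = π·1.75² × L = 9.621128 × 631.544328 = 6076.168505

L=631.544 V=6076.169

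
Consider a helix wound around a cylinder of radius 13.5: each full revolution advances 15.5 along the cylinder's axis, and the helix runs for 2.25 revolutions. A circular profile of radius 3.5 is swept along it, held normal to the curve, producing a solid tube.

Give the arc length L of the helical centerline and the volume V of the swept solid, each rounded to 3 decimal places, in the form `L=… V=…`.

2πR = 2π·13.5 = 84.823002
per-turn = √(84.823002² + 15.5²) = √(7194.9416 + 240.25) = √7435.1916 = 86.227557
L = 2.25 × 86.227557 = 194.012004
V = π·3.5² × L = 38.484510 × 194.012004 = 7466.456892

L=194.012 V=7466.457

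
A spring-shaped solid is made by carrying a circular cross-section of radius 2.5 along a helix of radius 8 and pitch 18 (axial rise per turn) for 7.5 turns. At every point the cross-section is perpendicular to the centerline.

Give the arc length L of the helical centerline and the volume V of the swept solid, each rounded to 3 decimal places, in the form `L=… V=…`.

2πR = 2π·8 = 50.265482
per-turn = √(50.265482² + 18²) = √(2526.6187 + 324) = √2850.6187 = 53.391186
L = 7.5 × 53.391186 = 400.433894
V = π·2.5² × L = 19.634954 × 400.433894 = 7862.501121

L=400.434 V=7862.501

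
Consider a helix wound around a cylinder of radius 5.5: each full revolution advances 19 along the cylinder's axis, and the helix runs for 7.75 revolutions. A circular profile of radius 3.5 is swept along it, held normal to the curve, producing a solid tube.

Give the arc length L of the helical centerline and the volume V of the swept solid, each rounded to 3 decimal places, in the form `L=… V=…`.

2πR = 2π·5.5 = 34.557519
per-turn = √(34.557519² + 19²) = √(1194.2221 + 361) = √1555.2221 = 39.436305
L = 7.75 × 39.436305 = 305.631362
V = π·3.5² × L = 38.484510 × 305.631362 = 11762.073203

L=305.631 V=11762.073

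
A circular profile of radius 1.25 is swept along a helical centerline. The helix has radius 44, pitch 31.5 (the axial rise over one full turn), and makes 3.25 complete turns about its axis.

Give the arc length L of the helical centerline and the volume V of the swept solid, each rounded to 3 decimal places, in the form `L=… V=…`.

L=904.309 V=4439.017

2πR = 2π·44 = 276.460154
per-turn = √(276.460154² + 31.5²) = √(76430.2165 + 992.25) = √77422.4665 = 278.248929
L = 3.25 × 278.248929 = 904.309019
V = π·1.25² × L = 4.908739 × 904.309019 = 4439.016518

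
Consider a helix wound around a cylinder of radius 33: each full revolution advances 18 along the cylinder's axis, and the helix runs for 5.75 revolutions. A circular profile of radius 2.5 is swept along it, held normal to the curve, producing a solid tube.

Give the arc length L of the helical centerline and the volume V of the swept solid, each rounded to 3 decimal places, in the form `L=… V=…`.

L=1196.718 V=23497.513

2πR = 2π·33 = 207.345115
per-turn = √(207.345115² + 18²) = √(42991.9968 + 324) = √43315.9968 = 208.124955
L = 5.75 × 208.124955 = 1196.718490
V = π·2.5² × L = 19.634954 × 1196.718490 = 23497.512595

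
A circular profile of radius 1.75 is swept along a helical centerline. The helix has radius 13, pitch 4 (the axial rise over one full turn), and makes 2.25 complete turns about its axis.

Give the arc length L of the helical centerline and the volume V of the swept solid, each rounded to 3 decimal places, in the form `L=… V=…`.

2πR = 2π·13 = 81.681409
per-turn = √(81.681409² + 4²) = √(6671.8526 + 16) = √6687.8526 = 81.779292
L = 2.25 × 81.779292 = 184.003407
V = π·1.75² × L = 9.621128 × 184.003407 = 1770.320236

L=184.003 V=1770.320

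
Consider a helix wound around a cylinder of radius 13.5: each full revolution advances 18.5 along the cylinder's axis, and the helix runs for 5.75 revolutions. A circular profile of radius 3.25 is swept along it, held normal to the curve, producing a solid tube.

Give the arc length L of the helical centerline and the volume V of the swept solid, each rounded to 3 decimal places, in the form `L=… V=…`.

L=499.198 V=16564.915

2πR = 2π·13.5 = 84.823002
per-turn = √(84.823002² + 18.5²) = √(7194.9416 + 342.25) = √7537.1916 = 86.817001
L = 5.75 × 86.817001 = 499.197754
V = π·3.25² × L = 33.183072 × 499.197754 = 16564.915213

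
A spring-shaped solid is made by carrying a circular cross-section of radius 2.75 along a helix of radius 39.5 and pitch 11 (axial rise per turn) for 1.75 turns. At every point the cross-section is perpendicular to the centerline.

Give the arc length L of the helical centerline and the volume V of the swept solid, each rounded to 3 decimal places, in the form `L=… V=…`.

2πR = 2π·39.5 = 248.185820
per-turn = √(248.185820² + 11²) = √(61596.2011 + 121) = √61717.2011 = 248.429469
L = 1.75 × 248.429469 = 434.751571
V = π·2.75² × L = 23.758294 × 434.751571 = 10328.955827

L=434.752 V=10328.956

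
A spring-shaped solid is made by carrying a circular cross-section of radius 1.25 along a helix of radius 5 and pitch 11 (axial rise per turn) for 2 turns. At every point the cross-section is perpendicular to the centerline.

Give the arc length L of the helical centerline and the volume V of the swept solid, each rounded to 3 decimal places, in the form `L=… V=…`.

L=66.572 V=326.785

2πR = 2π·5 = 31.415927
per-turn = √(31.415927² + 11²) = √(986.9604 + 121) = √1107.9604 = 33.286040
L = 2 × 33.286040 = 66.572079
V = π·1.25² × L = 4.908739 × 66.572079 = 326.784931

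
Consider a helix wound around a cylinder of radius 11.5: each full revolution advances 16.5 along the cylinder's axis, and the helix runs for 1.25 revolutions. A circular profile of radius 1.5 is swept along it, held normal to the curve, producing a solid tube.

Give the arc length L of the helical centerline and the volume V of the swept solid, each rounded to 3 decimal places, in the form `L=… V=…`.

2πR = 2π·11.5 = 72.256631
per-turn = √(72.256631² + 16.5²) = √(5221.0207 + 272.25) = √5493.2707 = 74.116602
L = 1.25 × 74.116602 = 92.645753
V = π·1.5² × L = 7.068583 × 92.645753 = 654.874237

L=92.646 V=654.874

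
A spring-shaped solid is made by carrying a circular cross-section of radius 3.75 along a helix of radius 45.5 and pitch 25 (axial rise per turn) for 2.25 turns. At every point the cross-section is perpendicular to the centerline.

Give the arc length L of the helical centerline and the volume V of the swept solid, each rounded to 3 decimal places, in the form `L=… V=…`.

L=645.696 V=28525.970

2πR = 2π·45.5 = 285.884931
per-turn = √(285.884931² + 25²) = √(81730.1940 + 625) = √82355.1940 = 286.975947
L = 2.25 × 286.975947 = 645.695880
V = π·3.75² × L = 44.178647 × 645.695880 = 28525.970166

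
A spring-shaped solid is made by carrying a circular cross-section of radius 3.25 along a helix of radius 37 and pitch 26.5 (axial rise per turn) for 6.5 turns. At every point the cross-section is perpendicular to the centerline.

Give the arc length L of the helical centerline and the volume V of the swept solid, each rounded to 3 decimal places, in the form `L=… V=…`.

L=1520.892 V=50467.860

2πR = 2π·37 = 232.477856
per-turn = √(232.477856² + 26.5²) = √(54045.9537 + 702.25) = √54748.2037 = 233.983341
L = 6.5 × 233.983341 = 1520.891714
V = π·3.25² × L = 33.183072 × 1520.891714 = 50467.859870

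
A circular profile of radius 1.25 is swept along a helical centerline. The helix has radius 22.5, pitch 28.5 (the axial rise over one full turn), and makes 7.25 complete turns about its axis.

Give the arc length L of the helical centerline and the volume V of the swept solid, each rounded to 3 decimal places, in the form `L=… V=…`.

L=1045.565 V=5132.403

2πR = 2π·22.5 = 141.371669
per-turn = √(141.371669² + 28.5²) = √(19985.9489 + 812.25) = √20798.1989 = 144.215807
L = 7.25 × 144.215807 = 1045.564599
V = π·1.25² × L = 4.908739 × 1045.564599 = 5132.403223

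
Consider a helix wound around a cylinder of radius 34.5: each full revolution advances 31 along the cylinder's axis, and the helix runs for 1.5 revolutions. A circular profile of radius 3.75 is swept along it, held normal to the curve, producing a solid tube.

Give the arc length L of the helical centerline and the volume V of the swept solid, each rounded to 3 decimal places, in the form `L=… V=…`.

2πR = 2π·34.5 = 216.769893
per-turn = √(216.769893² + 31²) = √(46989.1866 + 961) = √47950.1866 = 218.975310
L = 1.5 × 218.975310 = 328.462966
V = π·3.75² × L = 44.178647 × 328.462966 = 14511.049307

L=328.463 V=14511.049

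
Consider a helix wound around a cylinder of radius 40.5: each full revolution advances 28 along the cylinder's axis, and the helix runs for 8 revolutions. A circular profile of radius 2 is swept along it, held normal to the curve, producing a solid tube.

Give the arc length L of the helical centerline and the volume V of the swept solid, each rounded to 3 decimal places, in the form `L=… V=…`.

2πR = 2π·40.5 = 254.469005
per-turn = √(254.469005² + 28²) = √(64754.4745 + 784) = √65538.4745 = 256.004833
L = 8 × 256.004833 = 2048.038663
V = π·2² × L = 12.566371 × 2048.038663 = 25736.412876

L=2048.039 V=25736.413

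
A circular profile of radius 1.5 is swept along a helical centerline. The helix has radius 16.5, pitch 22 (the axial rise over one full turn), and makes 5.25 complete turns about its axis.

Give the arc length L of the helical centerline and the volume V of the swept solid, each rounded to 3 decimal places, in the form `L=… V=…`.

L=556.401 V=3932.966

2πR = 2π·16.5 = 103.672558
per-turn = √(103.672558² + 22²) = √(10747.9992 + 484) = √11231.9992 = 105.981127
L = 5.25 × 105.981127 = 556.400915
V = π·1.5² × L = 7.068583 × 556.400915 = 3932.966308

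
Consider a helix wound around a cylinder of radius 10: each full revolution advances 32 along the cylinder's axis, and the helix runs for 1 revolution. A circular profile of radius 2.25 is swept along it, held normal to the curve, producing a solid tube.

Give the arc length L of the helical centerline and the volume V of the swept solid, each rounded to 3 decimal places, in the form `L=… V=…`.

L=70.511 V=1121.434

2πR = 2π·10 = 62.831853
per-turn = √(62.831853² + 32²) = √(3947.8418 + 1024) = √4971.8418 = 70.511288
L = 1 × 70.511288 = 70.511288
V = π·2.25² × L = 15.904313 × 70.511288 = 1121.433584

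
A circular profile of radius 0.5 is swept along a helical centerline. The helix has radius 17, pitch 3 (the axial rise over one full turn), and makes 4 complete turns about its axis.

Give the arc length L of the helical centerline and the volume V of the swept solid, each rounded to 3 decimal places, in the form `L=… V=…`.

L=427.425 V=335.699

2πR = 2π·17 = 106.814150
per-turn = √(106.814150² + 3²) = √(11409.2627 + 9) = √11418.2627 = 106.856271
L = 4 × 106.856271 = 427.425085
V = π·0.5² × L = 0.785398 × 427.425085 = 335.698876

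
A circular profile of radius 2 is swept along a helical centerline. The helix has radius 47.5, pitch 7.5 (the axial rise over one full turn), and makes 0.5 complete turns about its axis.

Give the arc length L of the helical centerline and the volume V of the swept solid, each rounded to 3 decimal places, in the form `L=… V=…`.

2πR = 2π·47.5 = 298.451302
per-turn = √(298.451302² + 7.5²) = √(89073.1797 + 56.25) = √89129.4297 = 298.545524
L = 0.5 × 298.545524 = 149.272762
V = π·2² × L = 12.566371 × 149.272762 = 1875.816848

L=149.273 V=1875.817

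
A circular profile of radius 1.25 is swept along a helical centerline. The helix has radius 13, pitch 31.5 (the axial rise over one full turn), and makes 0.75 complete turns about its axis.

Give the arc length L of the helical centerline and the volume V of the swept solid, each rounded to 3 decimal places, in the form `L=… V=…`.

2πR = 2π·13 = 81.681409
per-turn = √(81.681409² + 31.5²) = √(6671.8526 + 992.25) = √7664.1026 = 87.544860
L = 0.75 × 87.544860 = 65.658645
V = π·1.25² × L = 4.908739 × 65.658645 = 322.301121

L=65.659 V=322.301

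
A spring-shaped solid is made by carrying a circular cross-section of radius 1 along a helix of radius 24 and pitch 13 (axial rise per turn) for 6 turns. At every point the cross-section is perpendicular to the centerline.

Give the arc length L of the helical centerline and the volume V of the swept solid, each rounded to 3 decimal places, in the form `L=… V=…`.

L=908.135 V=2852.989

2πR = 2π·24 = 150.796447
per-turn = √(150.796447² + 13²) = √(22739.5685 + 169) = √22908.5685 = 151.355768
L = 6 × 151.355768 = 908.134609
V = π·1² × L = 3.141593 × 908.134609 = 2852.989015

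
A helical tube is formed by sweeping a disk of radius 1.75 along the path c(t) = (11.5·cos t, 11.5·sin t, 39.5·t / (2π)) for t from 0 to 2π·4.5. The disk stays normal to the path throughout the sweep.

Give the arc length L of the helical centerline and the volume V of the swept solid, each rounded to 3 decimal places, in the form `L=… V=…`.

2πR = 2π·11.5 = 72.256631
per-turn = √(72.256631² + 39.5²) = √(5221.0207 + 1560.25) = √6781.2707 = 82.348471
L = 4.5 × 82.348471 = 370.568121
V = π·1.75² × L = 9.621128 × 370.568121 = 3565.283139

L=370.568 V=3565.283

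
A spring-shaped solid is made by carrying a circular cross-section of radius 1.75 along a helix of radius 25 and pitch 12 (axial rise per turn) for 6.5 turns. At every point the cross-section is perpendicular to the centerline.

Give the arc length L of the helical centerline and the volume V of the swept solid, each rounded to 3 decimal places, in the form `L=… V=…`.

L=1023.993 V=9851.964

2πR = 2π·25 = 157.079633
per-turn = √(157.079633² + 12²) = √(24674.0110 + 144) = √24818.0110 = 157.537332
L = 6.5 × 157.537332 = 1023.992659
V = π·1.75² × L = 9.621128 × 1023.992659 = 9851.963929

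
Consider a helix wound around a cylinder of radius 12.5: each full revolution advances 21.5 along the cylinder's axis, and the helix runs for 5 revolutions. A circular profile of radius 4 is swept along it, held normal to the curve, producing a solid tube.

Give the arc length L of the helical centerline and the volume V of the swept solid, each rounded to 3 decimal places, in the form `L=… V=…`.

L=407.147 V=20465.449

2πR = 2π·12.5 = 78.539816
per-turn = √(78.539816² + 21.5²) = √(6168.5028 + 462.25) = √6630.7528 = 81.429434
L = 5 × 81.429434 = 407.147171
V = π·4² × L = 50.265482 × 407.147171 = 20465.448976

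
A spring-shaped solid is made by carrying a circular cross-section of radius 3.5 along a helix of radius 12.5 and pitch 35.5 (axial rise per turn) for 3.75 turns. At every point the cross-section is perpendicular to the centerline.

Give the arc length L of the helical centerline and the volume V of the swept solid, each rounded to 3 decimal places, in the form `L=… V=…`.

2πR = 2π·12.5 = 78.539816
per-turn = √(78.539816² + 35.5²) = √(6168.5028 + 1260.25) = √7428.7528 = 86.190213
L = 3.75 × 86.190213 = 323.213297
V = π·3.5² × L = 38.484510 × 323.213297 = 12438.705374

L=323.213 V=12438.705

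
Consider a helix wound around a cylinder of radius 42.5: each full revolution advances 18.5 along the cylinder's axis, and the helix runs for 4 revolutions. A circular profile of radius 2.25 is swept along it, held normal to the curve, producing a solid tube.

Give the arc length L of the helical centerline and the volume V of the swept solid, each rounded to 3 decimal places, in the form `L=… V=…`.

2πR = 2π·42.5 = 267.035376
per-turn = √(267.035376² + 18.5²) = √(71307.8918 + 342.25) = √71650.1418 = 267.675441
L = 4 × 267.675441 = 1070.701765
V = π·2.25² × L = 15.904313 × 1070.701765 = 17028.775789

L=1070.702 V=17028.776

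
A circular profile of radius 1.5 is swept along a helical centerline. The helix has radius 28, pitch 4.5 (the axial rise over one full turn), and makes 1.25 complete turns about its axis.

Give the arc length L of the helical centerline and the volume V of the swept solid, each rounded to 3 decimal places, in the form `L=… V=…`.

L=219.983 V=1554.971

2πR = 2π·28 = 175.929189
per-turn = √(175.929189² + 4.5²) = √(30951.0794 + 20.25) = √30971.3294 = 175.986731
L = 1.25 × 175.986731 = 219.983413
V = π·1.5² × L = 7.068583 × 219.983413 = 1554.971120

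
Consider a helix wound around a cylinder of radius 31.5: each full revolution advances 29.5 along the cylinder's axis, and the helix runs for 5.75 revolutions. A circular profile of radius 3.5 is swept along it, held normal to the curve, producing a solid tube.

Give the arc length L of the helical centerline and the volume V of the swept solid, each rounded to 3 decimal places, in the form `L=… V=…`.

2πR = 2π·31.5 = 197.920337
per-turn = √(197.920337² + 29.5²) = √(39172.4599 + 870.25) = √40042.7099 = 200.106746
L = 5.75 × 200.106746 = 1150.613791
V = π·3.5² × L = 38.484510 × 1150.613791 = 44280.807936

L=1150.614 V=44280.808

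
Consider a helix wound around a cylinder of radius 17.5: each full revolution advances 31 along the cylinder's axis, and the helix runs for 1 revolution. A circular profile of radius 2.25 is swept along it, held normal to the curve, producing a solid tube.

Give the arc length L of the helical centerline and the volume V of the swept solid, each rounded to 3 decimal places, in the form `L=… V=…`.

L=114.242 V=1816.943

2πR = 2π·17.5 = 109.955743
per-turn = √(109.955743² + 31²) = √(12090.2654 + 961) = √13051.2654 = 114.242135
L = 1 × 114.242135 = 114.242135
V = π·2.25² × L = 15.904313 × 114.242135 = 1816.942650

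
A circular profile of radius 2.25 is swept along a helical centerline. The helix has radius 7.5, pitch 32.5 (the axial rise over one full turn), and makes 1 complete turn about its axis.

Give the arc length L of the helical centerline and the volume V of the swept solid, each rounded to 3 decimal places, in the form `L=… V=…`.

2πR = 2π·7.5 = 47.123890
per-turn = √(47.123890² + 32.5²) = √(2220.6610 + 1056.25) = √3276.9110 = 57.244310
L = 1 × 57.244310 = 57.244310
V = π·2.25² × L = 15.904313 × 57.244310 = 910.431408

L=57.244 V=910.431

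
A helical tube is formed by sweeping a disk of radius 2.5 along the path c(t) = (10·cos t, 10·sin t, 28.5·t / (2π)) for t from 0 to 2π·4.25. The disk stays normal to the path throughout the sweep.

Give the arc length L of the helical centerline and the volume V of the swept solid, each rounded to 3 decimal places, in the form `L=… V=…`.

L=293.222 V=5757.401

2πR = 2π·10 = 62.831853
per-turn = √(62.831853² + 28.5²) = √(3947.8418 + 812.25) = √4760.0918 = 68.993418
L = 4.25 × 68.993418 = 293.222028
V = π·2.5² × L = 19.634954 × 293.222028 = 5757.401047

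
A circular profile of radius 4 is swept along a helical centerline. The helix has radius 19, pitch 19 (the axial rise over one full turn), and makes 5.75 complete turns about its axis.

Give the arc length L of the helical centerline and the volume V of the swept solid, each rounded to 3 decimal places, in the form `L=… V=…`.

2πR = 2π·19 = 119.380521
per-turn = √(119.380521² + 19²) = √(14251.7088 + 361) = √14612.7088 = 120.883037
L = 5.75 × 120.883037 = 695.077466
V = π·4² × L = 50.265482 × 695.077466 = 34938.404155

L=695.077 V=34938.404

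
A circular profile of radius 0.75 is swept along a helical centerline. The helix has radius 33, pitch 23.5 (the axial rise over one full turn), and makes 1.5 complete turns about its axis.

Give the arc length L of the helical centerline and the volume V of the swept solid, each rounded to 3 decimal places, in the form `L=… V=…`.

2πR = 2π·33 = 207.345115
per-turn = √(207.345115² + 23.5²) = √(42991.9968 + 552.25) = √43544.2468 = 208.672583
L = 1.5 × 208.672583 = 313.008874
V = π·0.75² × L = 1.767146 × 313.008874 = 553.132338

L=313.009 V=553.132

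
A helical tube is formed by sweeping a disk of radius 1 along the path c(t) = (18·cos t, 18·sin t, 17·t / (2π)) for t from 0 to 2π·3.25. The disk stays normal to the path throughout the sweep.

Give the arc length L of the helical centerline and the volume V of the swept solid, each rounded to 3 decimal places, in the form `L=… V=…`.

L=371.696 V=1167.716

2πR = 2π·18 = 113.097336
per-turn = √(113.097336² + 17²) = √(12791.0073 + 289) = √13080.0073 = 114.367860
L = 3.25 × 114.367860 = 371.695544
V = π·1² × L = 3.141593 × 371.695544 = 1167.715989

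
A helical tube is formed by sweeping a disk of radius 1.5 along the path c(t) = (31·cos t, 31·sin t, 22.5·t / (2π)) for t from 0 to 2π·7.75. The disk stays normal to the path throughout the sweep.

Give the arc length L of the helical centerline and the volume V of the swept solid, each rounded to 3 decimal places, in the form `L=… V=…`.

L=1519.573 V=10741.232

2πR = 2π·31 = 194.778745
per-turn = √(194.778745² + 22.5²) = √(37938.7593 + 506.25) = √38445.0093 = 196.073989
L = 7.75 × 196.073989 = 1519.573418
V = π·1.5² × L = 7.068583 × 1519.573418 = 10741.231544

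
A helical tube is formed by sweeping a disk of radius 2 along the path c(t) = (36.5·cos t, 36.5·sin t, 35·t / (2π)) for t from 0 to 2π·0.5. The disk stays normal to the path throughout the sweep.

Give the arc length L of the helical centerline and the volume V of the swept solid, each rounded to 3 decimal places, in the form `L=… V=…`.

2πR = 2π·36.5 = 229.336264
per-turn = √(229.336264² + 35²) = √(52595.1219 + 1225) = √53820.1219 = 231.991642
L = 0.5 × 231.991642 = 115.995821
V = π·2² × L = 12.566371 × 115.995821 = 1457.646475

L=115.996 V=1457.646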